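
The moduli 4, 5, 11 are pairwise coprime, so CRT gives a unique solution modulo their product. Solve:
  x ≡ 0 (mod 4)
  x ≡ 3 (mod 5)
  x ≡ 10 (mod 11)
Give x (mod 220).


Moduli 4, 5, 11 are pairwise coprime; by CRT there is a unique solution modulo M = 4 · 5 · 11 = 220.
Solve pairwise, accumulating the modulus:
  Start with x ≡ 0 (mod 4).
  Combine with x ≡ 3 (mod 5): since gcd(4, 5) = 1, we get a unique residue mod 20.
    Write x = 0 + 4·t and substitute into x ≡ 3 (mod 5): 4·t ≡ 3 − 0 = 3 (mod 5).
    The inverse of 4 mod 5 is 4 (since 4·4 = 16 = 3·5 + 1), so t ≡ 4·3 = 12 ≡ 2 (mod 5).
    Then x = 0 + 4·2 = 8, valid modulo lcm(4, 5) = 20: x ≡ 8 (mod 20).
  Combine with x ≡ 10 (mod 11): since gcd(20, 11) = 1, we get a unique residue mod 220.
    Write x = 8 + 20·t and substitute into x ≡ 10 (mod 11): 20·t ≡ 10 − 8 = 2 (mod 11).
    Reduce coefficients mod 11: 9·t ≡ 2 (mod 11).
    The inverse of 9 mod 11 is 5 (since 9·5 = 45 = 4·11 + 1), so t ≡ 5·2 = 10 ≡ 10 (mod 11).
    Then x = 8 + 20·10 = 208, valid modulo lcm(20, 11) = 220: x ≡ 208 (mod 220).
Verify: 208 mod 4 = 0 ✓, 208 mod 5 = 3 ✓, 208 mod 11 = 10 ✓.

x ≡ 208 (mod 220).


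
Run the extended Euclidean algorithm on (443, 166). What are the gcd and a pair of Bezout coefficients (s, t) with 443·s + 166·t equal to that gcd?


Euclidean algorithm on (443, 166) — divide until remainder is 0:
  443 = 2 · 166 + 111
  166 = 1 · 111 + 55
  111 = 2 · 55 + 1
  55 = 55 · 1 + 0
gcd(443, 166) = 1.
Track Bezout coefficients alongside the remainders: start with r₀ = 443 = a·1 + b·0 (s = 1, t = 0) and r₁ = 166 = a·0 + b·1 (s = 0, t = 1); each new remainder r_{k+1} = r_{k-1} − q_k·r_k inherits s_{k+1} = s_{k-1} − q_k·s_k, t_{k+1} = t_{k-1} − q_k·t_k, so r_k = a·s_k + b·t_k at every step:
  q = 2: r = 111, s = 1 − 2·0 = 1, t = 0 − 2·1 = -2  (check: 443·1 + 166·(-2) = 111)
  q = 1: r = 55, s = 0 − 1·1 = -1, t = 1 − 1·(-2) = 3  (check: 443·(-1) + 166·3 = 55)
  q = 2: r = 1, s = 1 − 2·(-1) = 3, t = -2 − 2·3 = -8  (check: 443·3 + 166·(-8) = 1)
The row with r = 1 (the gcd) gives the Bezout coefficients s = 3, t = -8.
Result: 443 · (3) + 166 · (-8) = 1.

gcd(443, 166) = 1; s = 3, t = -8 (check: 443·3 + 166·(-8) = 1).


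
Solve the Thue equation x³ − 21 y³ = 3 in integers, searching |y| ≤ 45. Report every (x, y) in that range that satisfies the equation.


The equation is x³ - 21y³ = 3. For fixed y, x³ = 21·y³ + 3, so a solution requires the RHS to be a perfect cube.
Strategy: iterate y from -45 to 45, compute RHS = 21·y³ + 3, and check whether it is a (positive or negative) perfect cube.
Check small values of y:
  y = 0: RHS = 3 is not a perfect cube.
  y = 1: RHS = 24 is not a perfect cube.
  y = -1: RHS = -18 is not a perfect cube.
  y = 2: RHS = 171 is not a perfect cube.
  y = -2: RHS = -165 is not a perfect cube.
  y = 3: RHS = 570 is not a perfect cube.
  y = -3: RHS = -564 is not a perfect cube.
Continuing the search up to |y| = 45 finds no solutions either.
No (x, y) in the scanned range satisfies the equation.

No integer solutions with |y| ≤ 45.


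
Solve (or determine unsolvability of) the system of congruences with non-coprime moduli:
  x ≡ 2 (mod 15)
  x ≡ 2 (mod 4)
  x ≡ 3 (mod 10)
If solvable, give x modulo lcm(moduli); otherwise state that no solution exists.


Moduli 15, 4, 10 are not pairwise coprime, so CRT works modulo lcm(m_i) when all pairwise compatibility conditions hold.
Pairwise compatibility: gcd(m_i, m_j) must divide a_i - a_j for every pair.
Merge one congruence at a time:
  Start: x ≡ 2 (mod 15).
  Combine with x ≡ 2 (mod 4): gcd(15, 4) = 1; 2 - 2 = 0, which IS divisible by 1, so compatible.
    Write x = 2 + 15·t and substitute into x ≡ 2 (mod 4): 15·t ≡ 2 − 2 = 0 (mod 4).
    Reduce coefficients mod 4: 3·t ≡ 0 (mod 4).
    The inverse of 3 mod 4 is 3 (since 3·3 = 9 = 2·4 + 1), so t ≡ 3·0 = 0 ≡ 0 (mod 4).
    Then x = 2 + 15·0 = 2, valid modulo lcm(15, 4) = 60: x ≡ 2 (mod 60).
  Combine with x ≡ 3 (mod 10): gcd(60, 10) = 10, and 3 - 2 = 1 is NOT divisible by 10.
    ⇒ system is inconsistent (no integer solution).

No solution (the system is inconsistent).


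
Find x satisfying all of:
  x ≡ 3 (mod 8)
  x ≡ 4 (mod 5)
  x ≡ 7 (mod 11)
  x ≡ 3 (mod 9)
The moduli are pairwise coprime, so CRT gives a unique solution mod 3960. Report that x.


Product of moduli M = 8 · 5 · 11 · 9 = 3960.
Merge one congruence at a time:
  Start: x ≡ 3 (mod 8).
  Combine with x ≡ 4 (mod 5); new modulus lcm = 40.
    Write x = 3 + 8·t and substitute into x ≡ 4 (mod 5): 8·t ≡ 4 − 3 = 1 (mod 5).
    Reduce coefficients mod 5: 3·t ≡ 1 (mod 5).
    The inverse of 3 mod 5 is 2 (since 3·2 = 6 = 1·5 + 1), so t ≡ 2·1 = 2 ≡ 2 (mod 5).
    Then x = 3 + 8·2 = 19, valid modulo lcm(8, 5) = 40: x ≡ 19 (mod 40).
  Combine with x ≡ 7 (mod 11); new modulus lcm = 440.
    Write x = 19 + 40·t and substitute into x ≡ 7 (mod 11): 40·t ≡ 7 − 19 = -12 (mod 11).
    Reduce coefficients mod 11: 7·t ≡ 10 (mod 11).
    The inverse of 7 mod 11 is 8 (since 7·8 = 56 = 5·11 + 1), so t ≡ 8·10 = 80 ≡ 3 (mod 11).
    Then x = 19 + 40·3 = 139, valid modulo lcm(40, 11) = 440: x ≡ 139 (mod 440).
  Combine with x ≡ 3 (mod 9); new modulus lcm = 3960.
    Write x = 139 + 440·t and substitute into x ≡ 3 (mod 9): 440·t ≡ 3 − 139 = -136 (mod 9).
    Reduce coefficients mod 9: 8·t ≡ 8 (mod 9).
    The inverse of 8 mod 9 is 8 (since 8·8 = 64 = 7·9 + 1), so t ≡ 8·8 = 64 ≡ 1 (mod 9).
    Then x = 139 + 440·1 = 579, valid modulo lcm(440, 9) = 3960: x ≡ 579 (mod 3960).
Verify against each original: 579 mod 8 = 3, 579 mod 5 = 4, 579 mod 11 = 7, 579 mod 9 = 3.

x ≡ 579 (mod 3960).


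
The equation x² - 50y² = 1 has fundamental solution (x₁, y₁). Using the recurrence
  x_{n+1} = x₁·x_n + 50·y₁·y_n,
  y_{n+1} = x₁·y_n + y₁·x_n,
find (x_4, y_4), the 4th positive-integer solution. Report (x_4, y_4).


Step 1: Find the fundamental solution (x₁, y₁) of x² - 50y² = 1.
  Expand √50 as a continued fraction. a₀ = ⌊√50⌋ = 7; iterate m_{k+1} = d_k·a_k − m_k, d_{k+1} = (50 − m_{k+1}²)/d_k, a_{k+1} = ⌊(a₀ + m_{k+1})/d_{k+1}⌋ (starting m₀ = 0, d₀ = 1), with convergents p_k = a_k·p_{k-1} + p_{k-2}, q_k = a_k·q_{k-1} + q_{k-2} (p₋₁ = 1, q₋₁ = 0):
  k = 0: a₀ = 7; p₀/q₀ = 7/1; p₀² − 50·q₀² = 49 − 50 = -1.
  k = 1: m = 7, d = 1, a = ⌊(7 + 7)/1⌋ = 14; p/q = (14·7 + 1)/(14·1 + 0) = 99/14; p² − 50·q² = 9801 − 9800 = 1.
  The first convergent with p² − 50·q² = 1 gives the fundamental solution (x₁, y₁) = (99, 14).
Step 2: Apply the recurrence (x_{n+1}, y_{n+1}) = (x₁x_n + 50y₁y_n, x₁y_n + y₁x_n) repeatedly.
  From (x_1, y_1) = (99, 14): x_2 = 99·99 + 50·14·14 = 19601; y_2 = 99·14 + 14·99 = 2772.
  From (x_2, y_2) = (19601, 2772): x_3 = 99·19601 + 50·14·2772 = 3880899; y_3 = 99·2772 + 14·19601 = 548842.
  From (x_3, y_3) = (3880899, 548842): x_4 = 99·3880899 + 50·14·548842 = 768398401; y_4 = 99·548842 + 14·3880899 = 108667944.
Step 3: Verify x_4² - 50·y_4² = 590436102659356801 - 590436102659356800 = 1 (should be 1). ✓

(x_1, y_1) = (99, 14); (x_4, y_4) = (768398401, 108667944).


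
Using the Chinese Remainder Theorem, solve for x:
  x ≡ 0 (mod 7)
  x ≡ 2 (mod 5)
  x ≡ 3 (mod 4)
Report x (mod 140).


Moduli 7, 5, 4 are pairwise coprime; by CRT there is a unique solution modulo M = 7 · 5 · 4 = 140.
Solve pairwise, accumulating the modulus:
  Start with x ≡ 0 (mod 7).
  Combine with x ≡ 2 (mod 5): since gcd(7, 5) = 1, we get a unique residue mod 35.
    Write x = 0 + 7·t and substitute into x ≡ 2 (mod 5): 7·t ≡ 2 − 0 = 2 (mod 5).
    Reduce coefficients mod 5: 2·t ≡ 2 (mod 5).
    The inverse of 2 mod 5 is 3 (since 2·3 = 6 = 1·5 + 1), so t ≡ 3·2 = 6 ≡ 1 (mod 5).
    Then x = 0 + 7·1 = 7, valid modulo lcm(7, 5) = 35: x ≡ 7 (mod 35).
  Combine with x ≡ 3 (mod 4): since gcd(35, 4) = 1, we get a unique residue mod 140.
    Write x = 7 + 35·t and substitute into x ≡ 3 (mod 4): 35·t ≡ 3 − 7 = -4 (mod 4).
    Reduce coefficients mod 4: 3·t ≡ 0 (mod 4).
    The inverse of 3 mod 4 is 3 (since 3·3 = 9 = 2·4 + 1), so t ≡ 3·0 = 0 ≡ 0 (mod 4).
    Then x = 7 + 35·0 = 7, valid modulo lcm(35, 4) = 140: x ≡ 7 (mod 140).
Verify: 7 mod 7 = 0 ✓, 7 mod 5 = 2 ✓, 7 mod 4 = 3 ✓.

x ≡ 7 (mod 140).


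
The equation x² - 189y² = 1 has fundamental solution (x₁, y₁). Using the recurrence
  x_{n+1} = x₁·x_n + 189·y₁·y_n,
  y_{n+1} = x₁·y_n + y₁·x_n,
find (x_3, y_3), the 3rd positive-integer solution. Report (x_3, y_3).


Step 1: Find the fundamental solution (x₁, y₁) of x² - 189y² = 1.
  Expand √189 as a continued fraction. a₀ = ⌊√189⌋ = 13; iterate m_{k+1} = d_k·a_k − m_k, d_{k+1} = (189 − m_{k+1}²)/d_k, a_{k+1} = ⌊(a₀ + m_{k+1})/d_{k+1}⌋ (starting m₀ = 0, d₀ = 1), with convergents p_k = a_k·p_{k-1} + p_{k-2}, q_k = a_k·q_{k-1} + q_{k-2} (p₋₁ = 1, q₋₁ = 0):
  k = 0: a₀ = 13; p₀/q₀ = 13/1; p₀² − 189·q₀² = 169 − 189 = -20.
  k = 1: m = 13, d = 20, a = ⌊(13 + 13)/20⌋ = 1; p/q = (1·13 + 1)/(1·1 + 0) = 14/1; p² − 189·q² = 196 − 189 = 7.
  k = 2: m = 7, d = 7, a = ⌊(13 + 7)/7⌋ = 2; p/q = (2·14 + 13)/(2·1 + 1) = 41/3; p² − 189·q² = 1681 − 1701 = -20.
  k = 3: m = 7, d = 20, a = ⌊(13 + 7)/20⌋ = 1; p/q = (1·41 + 14)/(1·3 + 1) = 55/4; p² − 189·q² = 3025 − 3024 = 1.
  The first convergent with p² − 189·q² = 1 gives the fundamental solution (x₁, y₁) = (55, 4).
Step 2: Apply the recurrence (x_{n+1}, y_{n+1}) = (x₁x_n + 189y₁y_n, x₁y_n + y₁x_n) repeatedly.
  From (x_1, y_1) = (55, 4): x_2 = 55·55 + 189·4·4 = 6049; y_2 = 55·4 + 4·55 = 440.
  From (x_2, y_2) = (6049, 440): x_3 = 55·6049 + 189·4·440 = 665335; y_3 = 55·440 + 4·6049 = 48396.
Step 3: Verify x_3² - 189·y_3² = 442670662225 - 442670662224 = 1 (should be 1). ✓

(x_1, y_1) = (55, 4); (x_3, y_3) = (665335, 48396).


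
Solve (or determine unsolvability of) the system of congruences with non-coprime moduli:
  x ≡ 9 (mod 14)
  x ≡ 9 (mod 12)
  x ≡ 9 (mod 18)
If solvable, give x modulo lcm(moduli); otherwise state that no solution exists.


Moduli 14, 12, 18 are not pairwise coprime, so CRT works modulo lcm(m_i) when all pairwise compatibility conditions hold.
Pairwise compatibility: gcd(m_i, m_j) must divide a_i - a_j for every pair.
Merge one congruence at a time:
  Start: x ≡ 9 (mod 14).
  Combine with x ≡ 9 (mod 12): gcd(14, 12) = 2; 9 - 9 = 0, which IS divisible by 2, so compatible.
    Write x = 9 + 14·t and substitute into x ≡ 9 (mod 12): 14·t ≡ 9 − 9 = 0 (mod 12).
    Divide the congruence (and modulus) by g = 2: 7·t ≡ 0 (mod 6).
    Reduce coefficients mod 6: 1·t ≡ 0 (mod 6).
    So t ≡ 0 (mod 6).
    Then x = 9 + 14·0 = 9, valid modulo lcm(14, 12) = 84: x ≡ 9 (mod 84).
  Combine with x ≡ 9 (mod 18): gcd(84, 18) = 6; 9 - 9 = 0, which IS divisible by 6, so compatible.
    Write x = 9 + 84·t and substitute into x ≡ 9 (mod 18): 84·t ≡ 9 − 9 = 0 (mod 18).
    Divide the congruence (and modulus) by g = 6: 14·t ≡ 0 (mod 3).
    Reduce coefficients mod 3: 2·t ≡ 0 (mod 3).
    The inverse of 2 mod 3 is 2 (since 2·2 = 4 = 1·3 + 1), so t ≡ 2·0 = 0 ≡ 0 (mod 3).
    Then x = 9 + 84·0 = 9, valid modulo lcm(84, 18) = 252: x ≡ 9 (mod 252).
Verify: 9 mod 14 = 9, 9 mod 12 = 9, 9 mod 18 = 9.

x ≡ 9 (mod 252).


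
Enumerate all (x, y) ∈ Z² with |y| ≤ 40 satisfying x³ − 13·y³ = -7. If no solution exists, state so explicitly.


The equation is x³ - 13y³ = -7. For fixed y, x³ = 13·y³ − 7, so a solution requires the RHS to be a perfect cube.
Strategy: iterate y from -40 to 40, compute RHS = 13·y³ − 7, and check whether it is a (positive or negative) perfect cube.
Check small values of y:
  y = 0: RHS = -7 is not a perfect cube.
  y = 1: RHS = 6 is not a perfect cube.
  y = -1: RHS = -20 is not a perfect cube.
  y = 2: RHS = 97 is not a perfect cube.
  y = -2: RHS = -111 is not a perfect cube.
  y = 3: RHS = 344 is not a perfect cube.
  y = -3: RHS = -358 is not a perfect cube.
Continuing the search up to |y| = 40 finds no solutions either.
No (x, y) in the scanned range satisfies the equation.

No integer solutions with |y| ≤ 40.


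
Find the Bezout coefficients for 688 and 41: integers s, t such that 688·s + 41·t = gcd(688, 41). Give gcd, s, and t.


Euclidean algorithm on (688, 41) — divide until remainder is 0:
  688 = 16 · 41 + 32
  41 = 1 · 32 + 9
  32 = 3 · 9 + 5
  9 = 1 · 5 + 4
  5 = 1 · 4 + 1
  4 = 4 · 1 + 0
gcd(688, 41) = 1.
Track Bezout coefficients alongside the remainders: start with r₀ = 688 = a·1 + b·0 (s = 1, t = 0) and r₁ = 41 = a·0 + b·1 (s = 0, t = 1); each new remainder r_{k+1} = r_{k-1} − q_k·r_k inherits s_{k+1} = s_{k-1} − q_k·s_k, t_{k+1} = t_{k-1} − q_k·t_k, so r_k = a·s_k + b·t_k at every step:
  q = 16: r = 32, s = 1 − 16·0 = 1, t = 0 − 16·1 = -16  (check: 688·1 + 41·(-16) = 32)
  q = 1: r = 9, s = 0 − 1·1 = -1, t = 1 − 1·(-16) = 17  (check: 688·(-1) + 41·17 = 9)
  q = 3: r = 5, s = 1 − 3·(-1) = 4, t = -16 − 3·17 = -67  (check: 688·4 + 41·(-67) = 5)
  q = 1: r = 4, s = -1 − 1·4 = -5, t = 17 − 1·(-67) = 84  (check: 688·(-5) + 41·84 = 4)
  q = 1: r = 1, s = 4 − 1·(-5) = 9, t = -67 − 1·84 = -151  (check: 688·9 + 41·(-151) = 1)
The row with r = 1 (the gcd) gives the Bezout coefficients s = 9, t = -151.
Result: 688 · (9) + 41 · (-151) = 1.

gcd(688, 41) = 1; s = 9, t = -151 (check: 688·9 + 41·(-151) = 1).


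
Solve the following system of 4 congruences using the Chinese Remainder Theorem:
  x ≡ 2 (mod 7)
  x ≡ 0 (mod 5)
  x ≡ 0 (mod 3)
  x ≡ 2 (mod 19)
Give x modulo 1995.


Product of moduli M = 7 · 5 · 3 · 19 = 1995.
Merge one congruence at a time:
  Start: x ≡ 2 (mod 7).
  Combine with x ≡ 0 (mod 5); new modulus lcm = 35.
    Write x = 2 + 7·t and substitute into x ≡ 0 (mod 5): 7·t ≡ 0 − 2 = -2 (mod 5).
    Reduce coefficients mod 5: 2·t ≡ 3 (mod 5).
    The inverse of 2 mod 5 is 3 (since 2·3 = 6 = 1·5 + 1), so t ≡ 3·3 = 9 ≡ 4 (mod 5).
    Then x = 2 + 7·4 = 30, valid modulo lcm(7, 5) = 35: x ≡ 30 (mod 35).
  Combine with x ≡ 0 (mod 3); new modulus lcm = 105.
    Write x = 30 + 35·t and substitute into x ≡ 0 (mod 3): 35·t ≡ 0 − 30 = -30 (mod 3).
    Reduce coefficients mod 3: 2·t ≡ 0 (mod 3).
    The inverse of 2 mod 3 is 2 (since 2·2 = 4 = 1·3 + 1), so t ≡ 2·0 = 0 ≡ 0 (mod 3).
    Then x = 30 + 35·0 = 30, valid modulo lcm(35, 3) = 105: x ≡ 30 (mod 105).
  Combine with x ≡ 2 (mod 19); new modulus lcm = 1995.
    Write x = 30 + 105·t and substitute into x ≡ 2 (mod 19): 105·t ≡ 2 − 30 = -28 (mod 19).
    Reduce coefficients mod 19: 10·t ≡ 10 (mod 19).
    The inverse of 10 mod 19 is 2 (since 10·2 = 20 = 1·19 + 1), so t ≡ 2·10 = 20 ≡ 1 (mod 19).
    Then x = 30 + 105·1 = 135, valid modulo lcm(105, 19) = 1995: x ≡ 135 (mod 1995).
Verify against each original: 135 mod 7 = 2, 135 mod 5 = 0, 135 mod 3 = 0, 135 mod 19 = 2.

x ≡ 135 (mod 1995).


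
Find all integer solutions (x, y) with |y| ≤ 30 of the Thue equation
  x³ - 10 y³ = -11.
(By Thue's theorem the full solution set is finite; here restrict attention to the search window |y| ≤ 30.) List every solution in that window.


The equation is x³ - 10y³ = -11. For fixed y, x³ = 10·y³ − 11, so a solution requires the RHS to be a perfect cube.
Strategy: iterate y from -30 to 30, compute RHS = 10·y³ − 11, and check whether it is a (positive or negative) perfect cube.
Check small values of y:
  y = 0: RHS = -11 is not a perfect cube.
  y = 1: RHS = -1 = (-1)³ ⇒ x = -1 works.
  y = -1: RHS = -21 is not a perfect cube.
  y = 2: RHS = 69 is not a perfect cube.
  y = -2: RHS = -91 is not a perfect cube.
  y = 3: RHS = 259 is not a perfect cube.
  y = -3: RHS = -281 is not a perfect cube.
Continuing the search up to |y| = 30 finds no further solutions beyond those listed.
Collected solutions: (-1, 1).

Solutions (with |y| ≤ 30): (-1, 1).


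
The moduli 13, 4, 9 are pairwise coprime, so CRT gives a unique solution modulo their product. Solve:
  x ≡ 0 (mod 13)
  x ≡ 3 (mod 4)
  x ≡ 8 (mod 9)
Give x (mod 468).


Moduli 13, 4, 9 are pairwise coprime; by CRT there is a unique solution modulo M = 13 · 4 · 9 = 468.
Solve pairwise, accumulating the modulus:
  Start with x ≡ 0 (mod 13).
  Combine with x ≡ 3 (mod 4): since gcd(13, 4) = 1, we get a unique residue mod 52.
    Write x = 0 + 13·t and substitute into x ≡ 3 (mod 4): 13·t ≡ 3 − 0 = 3 (mod 4).
    Reduce coefficients mod 4: 1·t ≡ 3 (mod 4).
    So t ≡ 3 (mod 4).
    Then x = 0 + 13·3 = 39, valid modulo lcm(13, 4) = 52: x ≡ 39 (mod 52).
  Combine with x ≡ 8 (mod 9): since gcd(52, 9) = 1, we get a unique residue mod 468.
    Write x = 39 + 52·t and substitute into x ≡ 8 (mod 9): 52·t ≡ 8 − 39 = -31 (mod 9).
    Reduce coefficients mod 9: 7·t ≡ 5 (mod 9).
    The inverse of 7 mod 9 is 4 (since 7·4 = 28 = 3·9 + 1), so t ≡ 4·5 = 20 ≡ 2 (mod 9).
    Then x = 39 + 52·2 = 143, valid modulo lcm(52, 9) = 468: x ≡ 143 (mod 468).
Verify: 143 mod 13 = 0 ✓, 143 mod 4 = 3 ✓, 143 mod 9 = 8 ✓.

x ≡ 143 (mod 468).


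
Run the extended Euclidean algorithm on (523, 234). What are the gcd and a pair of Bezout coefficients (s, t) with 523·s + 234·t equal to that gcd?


Euclidean algorithm on (523, 234) — divide until remainder is 0:
  523 = 2 · 234 + 55
  234 = 4 · 55 + 14
  55 = 3 · 14 + 13
  14 = 1 · 13 + 1
  13 = 13 · 1 + 0
gcd(523, 234) = 1.
Track Bezout coefficients alongside the remainders: start with r₀ = 523 = a·1 + b·0 (s = 1, t = 0) and r₁ = 234 = a·0 + b·1 (s = 0, t = 1); each new remainder r_{k+1} = r_{k-1} − q_k·r_k inherits s_{k+1} = s_{k-1} − q_k·s_k, t_{k+1} = t_{k-1} − q_k·t_k, so r_k = a·s_k + b·t_k at every step:
  q = 2: r = 55, s = 1 − 2·0 = 1, t = 0 − 2·1 = -2  (check: 523·1 + 234·(-2) = 55)
  q = 4: r = 14, s = 0 − 4·1 = -4, t = 1 − 4·(-2) = 9  (check: 523·(-4) + 234·9 = 14)
  q = 3: r = 13, s = 1 − 3·(-4) = 13, t = -2 − 3·9 = -29  (check: 523·13 + 234·(-29) = 13)
  q = 1: r = 1, s = -4 − 1·13 = -17, t = 9 − 1·(-29) = 38  (check: 523·(-17) + 234·38 = 1)
The row with r = 1 (the gcd) gives the Bezout coefficients s = -17, t = 38.
Result: 523 · (-17) + 234 · (38) = 1.

gcd(523, 234) = 1; s = -17, t = 38 (check: 523·(-17) + 234·38 = 1).


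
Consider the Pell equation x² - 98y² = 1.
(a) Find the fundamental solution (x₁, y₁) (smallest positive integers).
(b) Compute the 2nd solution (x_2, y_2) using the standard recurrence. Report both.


Step 1: Find the fundamental solution (x₁, y₁) of x² - 98y² = 1.
  Expand √98 as a continued fraction. a₀ = ⌊√98⌋ = 9; iterate m_{k+1} = d_k·a_k − m_k, d_{k+1} = (98 − m_{k+1}²)/d_k, a_{k+1} = ⌊(a₀ + m_{k+1})/d_{k+1}⌋ (starting m₀ = 0, d₀ = 1), with convergents p_k = a_k·p_{k-1} + p_{k-2}, q_k = a_k·q_{k-1} + q_{k-2} (p₋₁ = 1, q₋₁ = 0):
  k = 0: a₀ = 9; p₀/q₀ = 9/1; p₀² − 98·q₀² = 81 − 98 = -17.
  k = 1: m = 9, d = 17, a = ⌊(9 + 9)/17⌋ = 1; p/q = (1·9 + 1)/(1·1 + 0) = 10/1; p² − 98·q² = 100 − 98 = 2.
  k = 2: m = 8, d = 2, a = ⌊(9 + 8)/2⌋ = 8; p/q = (8·10 + 9)/(8·1 + 1) = 89/9; p² − 98·q² = 7921 − 7938 = -17.
  k = 3: m = 8, d = 17, a = ⌊(9 + 8)/17⌋ = 1; p/q = (1·89 + 10)/(1·9 + 1) = 99/10; p² − 98·q² = 9801 − 9800 = 1.
  The first convergent with p² − 98·q² = 1 gives the fundamental solution (x₁, y₁) = (99, 10).
Step 2: Apply the recurrence (x_{n+1}, y_{n+1}) = (x₁x_n + 98y₁y_n, x₁y_n + y₁x_n) repeatedly.
  From (x_1, y_1) = (99, 10): x_2 = 99·99 + 98·10·10 = 19601; y_2 = 99·10 + 10·99 = 1980.
Step 3: Verify x_2² - 98·y_2² = 384199201 - 384199200 = 1 (should be 1). ✓

(x_1, y_1) = (99, 10); (x_2, y_2) = (19601, 1980).


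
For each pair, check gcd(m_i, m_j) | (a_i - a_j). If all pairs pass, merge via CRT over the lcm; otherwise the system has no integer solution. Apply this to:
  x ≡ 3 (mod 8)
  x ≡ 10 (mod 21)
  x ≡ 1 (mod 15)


Moduli 8, 21, 15 are not pairwise coprime, so CRT works modulo lcm(m_i) when all pairwise compatibility conditions hold.
Pairwise compatibility: gcd(m_i, m_j) must divide a_i - a_j for every pair.
Merge one congruence at a time:
  Start: x ≡ 3 (mod 8).
  Combine with x ≡ 10 (mod 21): gcd(8, 21) = 1; 10 - 3 = 7, which IS divisible by 1, so compatible.
    Write x = 3 + 8·t and substitute into x ≡ 10 (mod 21): 8·t ≡ 10 − 3 = 7 (mod 21).
    The inverse of 8 mod 21 is 8 (since 8·8 = 64 = 3·21 + 1), so t ≡ 8·7 = 56 ≡ 14 (mod 21).
    Then x = 3 + 8·14 = 115, valid modulo lcm(8, 21) = 168: x ≡ 115 (mod 168).
  Combine with x ≡ 1 (mod 15): gcd(168, 15) = 3; 1 - 115 = -114, which IS divisible by 3, so compatible.
    Write x = 115 + 168·t and substitute into x ≡ 1 (mod 15): 168·t ≡ 1 − 115 = -114 (mod 15).
    Divide the congruence (and modulus) by g = 3: 56·t ≡ -38 (mod 5).
    Reduce coefficients mod 5: 1·t ≡ 2 (mod 5).
    So t ≡ 2 (mod 5).
    Then x = 115 + 168·2 = 451, valid modulo lcm(168, 15) = 840: x ≡ 451 (mod 840).
Verify: 451 mod 8 = 3, 451 mod 21 = 10, 451 mod 15 = 1.

x ≡ 451 (mod 840).


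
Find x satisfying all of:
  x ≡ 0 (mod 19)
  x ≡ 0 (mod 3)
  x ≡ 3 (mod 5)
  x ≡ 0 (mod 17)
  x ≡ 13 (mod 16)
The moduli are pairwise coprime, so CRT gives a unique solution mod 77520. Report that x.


Product of moduli M = 19 · 3 · 5 · 17 · 16 = 77520.
Merge one congruence at a time:
  Start: x ≡ 0 (mod 19).
  Combine with x ≡ 0 (mod 3); new modulus lcm = 57.
    Write x = 0 + 19·t and substitute into x ≡ 0 (mod 3): 19·t ≡ 0 − 0 = 0 (mod 3).
    Reduce coefficients mod 3: 1·t ≡ 0 (mod 3).
    So t ≡ 0 (mod 3).
    Then x = 0 + 19·0 = 0, valid modulo lcm(19, 3) = 57: x ≡ 0 (mod 57).
  Combine with x ≡ 3 (mod 5); new modulus lcm = 285.
    Write x = 0 + 57·t and substitute into x ≡ 3 (mod 5): 57·t ≡ 3 − 0 = 3 (mod 5).
    Reduce coefficients mod 5: 2·t ≡ 3 (mod 5).
    The inverse of 2 mod 5 is 3 (since 2·3 = 6 = 1·5 + 1), so t ≡ 3·3 = 9 ≡ 4 (mod 5).
    Then x = 0 + 57·4 = 228, valid modulo lcm(57, 5) = 285: x ≡ 228 (mod 285).
  Combine with x ≡ 0 (mod 17); new modulus lcm = 4845.
    Write x = 228 + 285·t and substitute into x ≡ 0 (mod 17): 285·t ≡ 0 − 228 = -228 (mod 17).
    Reduce coefficients mod 17: 13·t ≡ 10 (mod 17).
    The inverse of 13 mod 17 is 4 (since 13·4 = 52 = 3·17 + 1), so t ≡ 4·10 = 40 ≡ 6 (mod 17).
    Then x = 228 + 285·6 = 1938, valid modulo lcm(285, 17) = 4845: x ≡ 1938 (mod 4845).
  Combine with x ≡ 13 (mod 16); new modulus lcm = 77520.
    Write x = 1938 + 4845·t and substitute into x ≡ 13 (mod 16): 4845·t ≡ 13 − 1938 = -1925 (mod 16).
    Reduce coefficients mod 16: 13·t ≡ 11 (mod 16).
    The inverse of 13 mod 16 is 5 (since 13·5 = 65 = 4·16 + 1), so t ≡ 5·11 = 55 ≡ 7 (mod 16).
    Then x = 1938 + 4845·7 = 35853, valid modulo lcm(4845, 16) = 77520: x ≡ 35853 (mod 77520).
Verify against each original: 35853 mod 19 = 0, 35853 mod 3 = 0, 35853 mod 5 = 3, 35853 mod 17 = 0, 35853 mod 16 = 13.

x ≡ 35853 (mod 77520).


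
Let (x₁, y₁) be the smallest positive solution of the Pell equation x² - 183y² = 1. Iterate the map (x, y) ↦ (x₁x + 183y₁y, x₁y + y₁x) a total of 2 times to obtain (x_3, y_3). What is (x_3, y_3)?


Step 1: Find the fundamental solution (x₁, y₁) of x² - 183y² = 1.
  Expand √183 as a continued fraction. a₀ = ⌊√183⌋ = 13; iterate m_{k+1} = d_k·a_k − m_k, d_{k+1} = (183 − m_{k+1}²)/d_k, a_{k+1} = ⌊(a₀ + m_{k+1})/d_{k+1}⌋ (starting m₀ = 0, d₀ = 1), with convergents p_k = a_k·p_{k-1} + p_{k-2}, q_k = a_k·q_{k-1} + q_{k-2} (p₋₁ = 1, q₋₁ = 0):
  k = 0: a₀ = 13; p₀/q₀ = 13/1; p₀² − 183·q₀² = 169 − 183 = -14.
  k = 1: m = 13, d = 14, a = ⌊(13 + 13)/14⌋ = 1; p/q = (1·13 + 1)/(1·1 + 0) = 14/1; p² − 183·q² = 196 − 183 = 13.
  k = 2: m = 1, d = 13, a = ⌊(13 + 1)/13⌋ = 1; p/q = (1·14 + 13)/(1·1 + 1) = 27/2; p² − 183·q² = 729 − 732 = -3.
  k = 3: m = 12, d = 3, a = ⌊(13 + 12)/3⌋ = 8; p/q = (8·27 + 14)/(8·2 + 1) = 230/17; p² − 183·q² = 52900 − 52887 = 13.
  k = 4: m = 12, d = 13, a = ⌊(13 + 12)/13⌋ = 1; p/q = (1·230 + 27)/(1·17 + 2) = 257/19; p² − 183·q² = 66049 − 66063 = -14.
  k = 5: m = 1, d = 14, a = ⌊(13 + 1)/14⌋ = 1; p/q = (1·257 + 230)/(1·19 + 17) = 487/36; p² − 183·q² = 237169 − 237168 = 1.
  The first convergent with p² − 183·q² = 1 gives the fundamental solution (x₁, y₁) = (487, 36).
Step 2: Apply the recurrence (x_{n+1}, y_{n+1}) = (x₁x_n + 183y₁y_n, x₁y_n + y₁x_n) repeatedly.
  From (x_1, y_1) = (487, 36): x_2 = 487·487 + 183·36·36 = 474337; y_2 = 487·36 + 36·487 = 35064.
  From (x_2, y_2) = (474337, 35064): x_3 = 487·474337 + 183·36·35064 = 462003751; y_3 = 487·35064 + 36·474337 = 34152300.
Step 3: Verify x_3² - 183·y_3² = 213447465938070001 - 213447465938070000 = 1 (should be 1). ✓

(x_1, y_1) = (487, 36); (x_3, y_3) = (462003751, 34152300).


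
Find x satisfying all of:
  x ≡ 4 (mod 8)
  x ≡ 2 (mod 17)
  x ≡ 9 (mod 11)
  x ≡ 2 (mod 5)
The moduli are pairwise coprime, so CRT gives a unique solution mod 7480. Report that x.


Product of moduli M = 8 · 17 · 11 · 5 = 7480.
Merge one congruence at a time:
  Start: x ≡ 4 (mod 8).
  Combine with x ≡ 2 (mod 17); new modulus lcm = 136.
    Write x = 4 + 8·t and substitute into x ≡ 2 (mod 17): 8·t ≡ 2 − 4 = -2 (mod 17).
    Reduce coefficients mod 17: 8·t ≡ 15 (mod 17).
    The inverse of 8 mod 17 is 15 (since 8·15 = 120 = 7·17 + 1), so t ≡ 15·15 = 225 ≡ 4 (mod 17).
    Then x = 4 + 8·4 = 36, valid modulo lcm(8, 17) = 136: x ≡ 36 (mod 136).
  Combine with x ≡ 9 (mod 11); new modulus lcm = 1496.
    Write x = 36 + 136·t and substitute into x ≡ 9 (mod 11): 136·t ≡ 9 − 36 = -27 (mod 11).
    Reduce coefficients mod 11: 4·t ≡ 6 (mod 11).
    The inverse of 4 mod 11 is 3 (since 4·3 = 12 = 1·11 + 1), so t ≡ 3·6 = 18 ≡ 7 (mod 11).
    Then x = 36 + 136·7 = 988, valid modulo lcm(136, 11) = 1496: x ≡ 988 (mod 1496).
  Combine with x ≡ 2 (mod 5); new modulus lcm = 7480.
    Write x = 988 + 1496·t and substitute into x ≡ 2 (mod 5): 1496·t ≡ 2 − 988 = -986 (mod 5).
    Reduce coefficients mod 5: 1·t ≡ 4 (mod 5).
    So t ≡ 4 (mod 5).
    Then x = 988 + 1496·4 = 6972, valid modulo lcm(1496, 5) = 7480: x ≡ 6972 (mod 7480).
Verify against each original: 6972 mod 8 = 4, 6972 mod 17 = 2, 6972 mod 11 = 9, 6972 mod 5 = 2.

x ≡ 6972 (mod 7480).


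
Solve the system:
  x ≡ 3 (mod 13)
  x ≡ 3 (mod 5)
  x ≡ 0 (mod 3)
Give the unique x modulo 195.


Moduli 13, 5, 3 are pairwise coprime; by CRT there is a unique solution modulo M = 13 · 5 · 3 = 195.
Solve pairwise, accumulating the modulus:
  Start with x ≡ 3 (mod 13).
  Combine with x ≡ 3 (mod 5): since gcd(13, 5) = 1, we get a unique residue mod 65.
    Write x = 3 + 13·t and substitute into x ≡ 3 (mod 5): 13·t ≡ 3 − 3 = 0 (mod 5).
    Reduce coefficients mod 5: 3·t ≡ 0 (mod 5).
    The inverse of 3 mod 5 is 2 (since 3·2 = 6 = 1·5 + 1), so t ≡ 2·0 = 0 ≡ 0 (mod 5).
    Then x = 3 + 13·0 = 3, valid modulo lcm(13, 5) = 65: x ≡ 3 (mod 65).
  Combine with x ≡ 0 (mod 3): since gcd(65, 3) = 1, we get a unique residue mod 195.
    Write x = 3 + 65·t and substitute into x ≡ 0 (mod 3): 65·t ≡ 0 − 3 = -3 (mod 3).
    Reduce coefficients mod 3: 2·t ≡ 0 (mod 3).
    The inverse of 2 mod 3 is 2 (since 2·2 = 4 = 1·3 + 1), so t ≡ 2·0 = 0 ≡ 0 (mod 3).
    Then x = 3 + 65·0 = 3, valid modulo lcm(65, 3) = 195: x ≡ 3 (mod 195).
Verify: 3 mod 13 = 3 ✓, 3 mod 5 = 3 ✓, 3 mod 3 = 0 ✓.

x ≡ 3 (mod 195).


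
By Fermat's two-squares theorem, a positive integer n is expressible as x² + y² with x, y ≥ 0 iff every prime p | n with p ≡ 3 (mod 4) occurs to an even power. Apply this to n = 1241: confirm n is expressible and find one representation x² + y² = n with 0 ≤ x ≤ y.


Step 1: Factor n = 1241 = 17 · 73.
Step 2: Check the mod-4 condition on each prime factor: 17 ≡ 1 (mod 4), exponent 1; 73 ≡ 1 (mod 4), exponent 1.
All primes ≡ 3 (mod 4) appear to even exponent (or don't appear), so by the two-squares theorem n IS expressible as a sum of two squares.
Step 3: Build a representation. Here n = 17 · 73 is a product of primes ≡ 1 (mod 4). Each prime p ≡ 1 (mod 4) is itself a sum of two squares; find a² by testing p − a² for a perfect square:
  17: 17 − 1² = 16 = 4² ⇒ 17 = 1² + 4².
  73: 73 − 1² = 72, 73 − 2² = 69, 73 − 3² = 64 = 8² ⇒ 73 = 3² + 8².
  Combine using the Brahmagupta–Fibonacci identity (a² + b²)(c² + d²) = (ac − bd)² + (ad + bc)² = (ac + bd)² + (ad − bc)²:
  17 · 73 = 1241: from (1² + 4²)(3² + 8²), take (1·3 − 4·8, 1·8 + 4·3) = (3 − 32, 8 + 12) = (-29, 20); dropping signs (only squares matter) gives (29, 20); check 29² + 20² = 841 + 400 = 1241 ✓.
Step 4: Order so x ≤ y and verify: 20² + 29² = 400 + 841 = 1241 = n. ✓

n = 1241 = 20² + 29² (one valid representation with x ≤ y).


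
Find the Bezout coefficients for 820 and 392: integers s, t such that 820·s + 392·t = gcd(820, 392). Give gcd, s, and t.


Euclidean algorithm on (820, 392) — divide until remainder is 0:
  820 = 2 · 392 + 36
  392 = 10 · 36 + 32
  36 = 1 · 32 + 4
  32 = 8 · 4 + 0
gcd(820, 392) = 4.
Track Bezout coefficients alongside the remainders: start with r₀ = 820 = a·1 + b·0 (s = 1, t = 0) and r₁ = 392 = a·0 + b·1 (s = 0, t = 1); each new remainder r_{k+1} = r_{k-1} − q_k·r_k inherits s_{k+1} = s_{k-1} − q_k·s_k, t_{k+1} = t_{k-1} − q_k·t_k, so r_k = a·s_k + b·t_k at every step:
  q = 2: r = 36, s = 1 − 2·0 = 1, t = 0 − 2·1 = -2  (check: 820·1 + 392·(-2) = 36)
  q = 10: r = 32, s = 0 − 10·1 = -10, t = 1 − 10·(-2) = 21  (check: 820·(-10) + 392·21 = 32)
  q = 1: r = 4, s = 1 − 1·(-10) = 11, t = -2 − 1·21 = -23  (check: 820·11 + 392·(-23) = 4)
The row with r = 4 (the gcd) gives the Bezout coefficients s = 11, t = -23.
Result: 820 · (11) + 392 · (-23) = 4.

gcd(820, 392) = 4; s = 11, t = -23 (check: 820·11 + 392·(-23) = 4).


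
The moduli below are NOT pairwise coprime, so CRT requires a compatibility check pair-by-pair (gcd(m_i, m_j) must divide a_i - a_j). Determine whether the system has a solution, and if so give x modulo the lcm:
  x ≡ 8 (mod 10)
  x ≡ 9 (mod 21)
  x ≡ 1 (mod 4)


Moduli 10, 21, 4 are not pairwise coprime, so CRT works modulo lcm(m_i) when all pairwise compatibility conditions hold.
Pairwise compatibility: gcd(m_i, m_j) must divide a_i - a_j for every pair.
Merge one congruence at a time:
  Start: x ≡ 8 (mod 10).
  Combine with x ≡ 9 (mod 21): gcd(10, 21) = 1; 9 - 8 = 1, which IS divisible by 1, so compatible.
    Write x = 8 + 10·t and substitute into x ≡ 9 (mod 21): 10·t ≡ 9 − 8 = 1 (mod 21).
    The inverse of 10 mod 21 is 19 (since 10·19 = 190 = 9·21 + 1), so t ≡ 19·1 = 19 ≡ 19 (mod 21).
    Then x = 8 + 10·19 = 198, valid modulo lcm(10, 21) = 210: x ≡ 198 (mod 210).
  Combine with x ≡ 1 (mod 4): gcd(210, 4) = 2, and 1 - 198 = -197 is NOT divisible by 2.
    ⇒ system is inconsistent (no integer solution).

No solution (the system is inconsistent).


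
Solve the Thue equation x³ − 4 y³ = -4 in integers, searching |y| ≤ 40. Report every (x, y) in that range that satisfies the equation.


The equation is x³ - 4y³ = -4. For fixed y, x³ = 4·y³ − 4, so a solution requires the RHS to be a perfect cube.
Strategy: iterate y from -40 to 40, compute RHS = 4·y³ − 4, and check whether it is a (positive or negative) perfect cube.
Check small values of y:
  y = 0: RHS = -4 is not a perfect cube.
  y = 1: RHS = 0 = (0)³ ⇒ x = 0 works.
  y = -1: RHS = -8 = (-2)³ ⇒ x = -2 works.
  y = 2: RHS = 28 is not a perfect cube.
  y = -2: RHS = -36 is not a perfect cube.
  y = 3: RHS = 104 is not a perfect cube.
  y = -3: RHS = -112 is not a perfect cube.
Continuing the search up to |y| = 40 finds no further solutions beyond those listed.
Collected solutions: (0, 1), (-2, -1).

Solutions (with |y| ≤ 40): (0, 1), (-2, -1).


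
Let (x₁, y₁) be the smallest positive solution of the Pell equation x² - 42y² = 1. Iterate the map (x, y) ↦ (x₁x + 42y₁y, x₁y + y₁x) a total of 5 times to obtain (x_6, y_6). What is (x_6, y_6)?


Step 1: Find the fundamental solution (x₁, y₁) of x² - 42y² = 1.
  Expand √42 as a continued fraction. a₀ = ⌊√42⌋ = 6; iterate m_{k+1} = d_k·a_k − m_k, d_{k+1} = (42 − m_{k+1}²)/d_k, a_{k+1} = ⌊(a₀ + m_{k+1})/d_{k+1}⌋ (starting m₀ = 0, d₀ = 1), with convergents p_k = a_k·p_{k-1} + p_{k-2}, q_k = a_k·q_{k-1} + q_{k-2} (p₋₁ = 1, q₋₁ = 0):
  k = 0: a₀ = 6; p₀/q₀ = 6/1; p₀² − 42·q₀² = 36 − 42 = -6.
  k = 1: m = 6, d = 6, a = ⌊(6 + 6)/6⌋ = 2; p/q = (2·6 + 1)/(2·1 + 0) = 13/2; p² − 42·q² = 169 − 168 = 1.
  The first convergent with p² − 42·q² = 1 gives the fundamental solution (x₁, y₁) = (13, 2).
Step 2: Apply the recurrence (x_{n+1}, y_{n+1}) = (x₁x_n + 42y₁y_n, x₁y_n + y₁x_n) repeatedly.
  From (x_1, y_1) = (13, 2): x_2 = 13·13 + 42·2·2 = 337; y_2 = 13·2 + 2·13 = 52.
  From (x_2, y_2) = (337, 52): x_3 = 13·337 + 42·2·52 = 8749; y_3 = 13·52 + 2·337 = 1350.
  From (x_3, y_3) = (8749, 1350): x_4 = 13·8749 + 42·2·1350 = 227137; y_4 = 13·1350 + 2·8749 = 35048.
  From (x_4, y_4) = (227137, 35048): x_5 = 13·227137 + 42·2·35048 = 5896813; y_5 = 13·35048 + 2·227137 = 909898.
  From (x_5, y_5) = (5896813, 909898): x_6 = 13·5896813 + 42·2·909898 = 153090001; y_6 = 13·909898 + 2·5896813 = 23622300.
Step 3: Verify x_6² - 42·y_6² = 23436548406180001 - 23436548406180000 = 1 (should be 1). ✓

(x_1, y_1) = (13, 2); (x_6, y_6) = (153090001, 23622300).


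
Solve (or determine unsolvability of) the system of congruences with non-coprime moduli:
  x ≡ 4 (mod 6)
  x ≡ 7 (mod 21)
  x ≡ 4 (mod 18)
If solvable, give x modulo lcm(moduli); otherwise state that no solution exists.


Moduli 6, 21, 18 are not pairwise coprime, so CRT works modulo lcm(m_i) when all pairwise compatibility conditions hold.
Pairwise compatibility: gcd(m_i, m_j) must divide a_i - a_j for every pair.
Merge one congruence at a time:
  Start: x ≡ 4 (mod 6).
  Combine with x ≡ 7 (mod 21): gcd(6, 21) = 3; 7 - 4 = 3, which IS divisible by 3, so compatible.
    Write x = 4 + 6·t and substitute into x ≡ 7 (mod 21): 6·t ≡ 7 − 4 = 3 (mod 21).
    Divide the congruence (and modulus) by g = 3: 2·t ≡ 1 (mod 7).
    The inverse of 2 mod 7 is 4 (since 2·4 = 8 = 1·7 + 1), so t ≡ 4·1 = 4 ≡ 4 (mod 7).
    Then x = 4 + 6·4 = 28, valid modulo lcm(6, 21) = 42: x ≡ 28 (mod 42).
  Combine with x ≡ 4 (mod 18): gcd(42, 18) = 6; 4 - 28 = -24, which IS divisible by 6, so compatible.
    Write x = 28 + 42·t and substitute into x ≡ 4 (mod 18): 42·t ≡ 4 − 28 = -24 (mod 18).
    Divide the congruence (and modulus) by g = 6: 7·t ≡ -4 (mod 3).
    Reduce coefficients mod 3: 1·t ≡ 2 (mod 3).
    So t ≡ 2 (mod 3).
    Then x = 28 + 42·2 = 112, valid modulo lcm(42, 18) = 126: x ≡ 112 (mod 126).
Verify: 112 mod 6 = 4, 112 mod 21 = 7, 112 mod 18 = 4.

x ≡ 112 (mod 126).


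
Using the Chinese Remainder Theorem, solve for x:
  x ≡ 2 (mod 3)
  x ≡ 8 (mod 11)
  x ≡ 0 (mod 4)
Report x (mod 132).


Moduli 3, 11, 4 are pairwise coprime; by CRT there is a unique solution modulo M = 3 · 11 · 4 = 132.
Solve pairwise, accumulating the modulus:
  Start with x ≡ 2 (mod 3).
  Combine with x ≡ 8 (mod 11): since gcd(3, 11) = 1, we get a unique residue mod 33.
    Write x = 2 + 3·t and substitute into x ≡ 8 (mod 11): 3·t ≡ 8 − 2 = 6 (mod 11).
    The inverse of 3 mod 11 is 4 (since 3·4 = 12 = 1·11 + 1), so t ≡ 4·6 = 24 ≡ 2 (mod 11).
    Then x = 2 + 3·2 = 8, valid modulo lcm(3, 11) = 33: x ≡ 8 (mod 33).
  Combine with x ≡ 0 (mod 4): since gcd(33, 4) = 1, we get a unique residue mod 132.
    Write x = 8 + 33·t and substitute into x ≡ 0 (mod 4): 33·t ≡ 0 − 8 = -8 (mod 4).
    Reduce coefficients mod 4: 1·t ≡ 0 (mod 4).
    So t ≡ 0 (mod 4).
    Then x = 8 + 33·0 = 8, valid modulo lcm(33, 4) = 132: x ≡ 8 (mod 132).
Verify: 8 mod 3 = 2 ✓, 8 mod 11 = 8 ✓, 8 mod 4 = 0 ✓.

x ≡ 8 (mod 132).


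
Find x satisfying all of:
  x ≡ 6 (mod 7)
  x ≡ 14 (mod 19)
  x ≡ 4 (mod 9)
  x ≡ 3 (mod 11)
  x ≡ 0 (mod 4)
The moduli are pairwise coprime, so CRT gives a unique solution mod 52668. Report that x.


Product of moduli M = 7 · 19 · 9 · 11 · 4 = 52668.
Merge one congruence at a time:
  Start: x ≡ 6 (mod 7).
  Combine with x ≡ 14 (mod 19); new modulus lcm = 133.
    Write x = 6 + 7·t and substitute into x ≡ 14 (mod 19): 7·t ≡ 14 − 6 = 8 (mod 19).
    The inverse of 7 mod 19 is 11 (since 7·11 = 77 = 4·19 + 1), so t ≡ 11·8 = 88 ≡ 12 (mod 19).
    Then x = 6 + 7·12 = 90, valid modulo lcm(7, 19) = 133: x ≡ 90 (mod 133).
  Combine with x ≡ 4 (mod 9); new modulus lcm = 1197.
    Write x = 90 + 133·t and substitute into x ≡ 4 (mod 9): 133·t ≡ 4 − 90 = -86 (mod 9).
    Reduce coefficients mod 9: 7·t ≡ 4 (mod 9).
    The inverse of 7 mod 9 is 4 (since 7·4 = 28 = 3·9 + 1), so t ≡ 4·4 = 16 ≡ 7 (mod 9).
    Then x = 90 + 133·7 = 1021, valid modulo lcm(133, 9) = 1197: x ≡ 1021 (mod 1197).
  Combine with x ≡ 3 (mod 11); new modulus lcm = 13167.
    Write x = 1021 + 1197·t and substitute into x ≡ 3 (mod 11): 1197·t ≡ 3 − 1021 = -1018 (mod 11).
    Reduce coefficients mod 11: 9·t ≡ 5 (mod 11).
    The inverse of 9 mod 11 is 5 (since 9·5 = 45 = 4·11 + 1), so t ≡ 5·5 = 25 ≡ 3 (mod 11).
    Then x = 1021 + 1197·3 = 4612, valid modulo lcm(1197, 11) = 13167: x ≡ 4612 (mod 13167).
  Combine with x ≡ 0 (mod 4); new modulus lcm = 52668.
    Write x = 4612 + 13167·t and substitute into x ≡ 0 (mod 4): 13167·t ≡ 0 − 4612 = -4612 (mod 4).
    Reduce coefficients mod 4: 3·t ≡ 0 (mod 4).
    The inverse of 3 mod 4 is 3 (since 3·3 = 9 = 2·4 + 1), so t ≡ 3·0 = 0 ≡ 0 (mod 4).
    Then x = 4612 + 13167·0 = 4612, valid modulo lcm(13167, 4) = 52668: x ≡ 4612 (mod 52668).
Verify against each original: 4612 mod 7 = 6, 4612 mod 19 = 14, 4612 mod 9 = 4, 4612 mod 11 = 3, 4612 mod 4 = 0.

x ≡ 4612 (mod 52668).


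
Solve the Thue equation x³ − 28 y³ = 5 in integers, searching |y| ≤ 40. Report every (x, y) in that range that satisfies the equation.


The equation is x³ - 28y³ = 5. For fixed y, x³ = 28·y³ + 5, so a solution requires the RHS to be a perfect cube.
Strategy: iterate y from -40 to 40, compute RHS = 28·y³ + 5, and check whether it is a (positive or negative) perfect cube.
Check small values of y:
  y = 0: RHS = 5 is not a perfect cube.
  y = 1: RHS = 33 is not a perfect cube.
  y = -1: RHS = -23 is not a perfect cube.
  y = 2: RHS = 229 is not a perfect cube.
  y = -2: RHS = -219 is not a perfect cube.
  y = 3: RHS = 761 is not a perfect cube.
  y = -3: RHS = -751 is not a perfect cube.
Continuing the search up to |y| = 40 finds no solutions either.
No (x, y) in the scanned range satisfies the equation.

No integer solutions with |y| ≤ 40.


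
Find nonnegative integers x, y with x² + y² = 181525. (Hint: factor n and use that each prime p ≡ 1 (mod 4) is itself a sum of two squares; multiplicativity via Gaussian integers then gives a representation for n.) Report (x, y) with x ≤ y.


Step 1: Factor n = 181525 = 5^2 · 53 · 137.
Step 2: Check the mod-4 condition on each prime factor: 5 ≡ 1 (mod 4), exponent 2; 53 ≡ 1 (mod 4), exponent 1; 137 ≡ 1 (mod 4), exponent 1.
All primes ≡ 3 (mod 4) appear to even exponent (or don't appear), so by the two-squares theorem n IS expressible as a sum of two squares.
Step 3: Build a representation. Group n = k² · m with k = 5 and m = 53 · 137 = 7261 (a product of primes ≡ 1 (mod 4)); a representation of m scales to one of n via (k·x)² + (k·y)² = k²(x² + y²). Each prime p ≡ 1 (mod 4) is itself a sum of two squares; find a² by testing p − a² for a perfect square:
  53: 53 − 1² = 52, 53 − 2² = 49 = 7² ⇒ 53 = 2² + 7².
  137: 137 − 1² = 136, 137 − 2² = 133, 137 − 3² = 128, 137 − 4² = 121 = 11² ⇒ 137 = 4² + 11².
  Combine using the Brahmagupta–Fibonacci identity (a² + b²)(c² + d²) = (ac − bd)² + (ad + bc)² = (ac + bd)² + (ad − bc)²:
  53 · 137 = 7261: from (2² + 7²)(4² + 11²), take (2·4 − 7·11, 2·11 + 7·4) = (8 − 77, 22 + 28) = (-69, 50); dropping signs (only squares matter) gives (69, 50); check 69² + 50² = 4761 + 2500 = 7261 ✓.
  Scale by k = 5: (5·69, 5·50) = (345, 250).
Step 4: Order so x ≤ y and verify: 250² + 345² = 62500 + 119025 = 181525 = n. ✓

n = 181525 = 250² + 345² (one valid representation with x ≤ y).
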